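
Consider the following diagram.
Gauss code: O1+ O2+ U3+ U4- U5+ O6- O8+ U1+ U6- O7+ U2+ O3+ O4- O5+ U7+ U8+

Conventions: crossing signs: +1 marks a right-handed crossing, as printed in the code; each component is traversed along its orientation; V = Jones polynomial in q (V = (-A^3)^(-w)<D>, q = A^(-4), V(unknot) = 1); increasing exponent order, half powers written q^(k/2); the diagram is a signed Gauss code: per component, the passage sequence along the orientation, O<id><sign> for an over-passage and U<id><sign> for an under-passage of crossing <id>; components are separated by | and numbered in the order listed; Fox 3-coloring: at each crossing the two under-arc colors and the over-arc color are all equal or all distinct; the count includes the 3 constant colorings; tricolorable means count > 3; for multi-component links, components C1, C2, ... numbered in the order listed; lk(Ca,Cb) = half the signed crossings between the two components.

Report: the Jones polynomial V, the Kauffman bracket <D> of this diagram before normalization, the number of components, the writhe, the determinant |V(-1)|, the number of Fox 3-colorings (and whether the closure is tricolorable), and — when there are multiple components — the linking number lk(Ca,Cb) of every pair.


Jones polynomial: V(q) = q - q^2 + 2q^3 - q^4 + q^5 - q^6
<D> = -A^-12 + A^-8 - A^-4 + 2 - A^4 + A^8; writhe +4
components 1, writhe +4 (8 crossings)
3-colorings: 3 of 3^8, det 7 — not tricolorable
note: w = +4 (over 8 crossings) is diagram-only; (-A^3)^(-4) removes it from V


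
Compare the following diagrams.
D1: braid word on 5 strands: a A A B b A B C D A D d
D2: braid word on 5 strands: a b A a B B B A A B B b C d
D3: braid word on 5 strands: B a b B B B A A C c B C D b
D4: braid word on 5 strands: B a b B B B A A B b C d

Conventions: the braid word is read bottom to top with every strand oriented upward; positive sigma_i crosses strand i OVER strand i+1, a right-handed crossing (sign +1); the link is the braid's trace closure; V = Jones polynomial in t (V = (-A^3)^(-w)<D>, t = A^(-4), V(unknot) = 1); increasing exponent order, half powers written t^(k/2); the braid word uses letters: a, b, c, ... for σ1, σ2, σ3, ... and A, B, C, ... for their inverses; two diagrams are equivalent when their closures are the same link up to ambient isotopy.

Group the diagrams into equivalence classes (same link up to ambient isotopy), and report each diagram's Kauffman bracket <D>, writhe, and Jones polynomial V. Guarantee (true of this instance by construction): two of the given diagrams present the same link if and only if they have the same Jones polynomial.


grouping into links: {D1} | {D2, D3, D4}
V(D1) = -t^-4 + t^-3 + t^-1  (w -6, c 12, <D> = A^-14 + A^-6 - A^-2)
V(D2) = -t^-6 + t^-5 - t^-4 + 2t^-3 - t^-2 + t^-1  [14 crossings, <D> = A^-8 - A^-4 + 2 - A^4 + A^8 - A^12, w = -4]
V(D3) = -t^-6 + t^-5 - t^-4 + 2t^-3 - t^-2 + t^-1  [14 crossings, <D> = A^-14 - A^-10 + 2A^-6 - A^-2 + A^2 - A^6, w = -6]
V(D4) = -t^-6 + t^-5 - t^-4 + 2t^-3 - t^-2 + t^-1  [12 crossings, <D> = A^-8 - A^-4 + 2 - A^4 + A^8 - A^12, w = -4]
why: comparing 4 Jones polynomials yields 2 groups


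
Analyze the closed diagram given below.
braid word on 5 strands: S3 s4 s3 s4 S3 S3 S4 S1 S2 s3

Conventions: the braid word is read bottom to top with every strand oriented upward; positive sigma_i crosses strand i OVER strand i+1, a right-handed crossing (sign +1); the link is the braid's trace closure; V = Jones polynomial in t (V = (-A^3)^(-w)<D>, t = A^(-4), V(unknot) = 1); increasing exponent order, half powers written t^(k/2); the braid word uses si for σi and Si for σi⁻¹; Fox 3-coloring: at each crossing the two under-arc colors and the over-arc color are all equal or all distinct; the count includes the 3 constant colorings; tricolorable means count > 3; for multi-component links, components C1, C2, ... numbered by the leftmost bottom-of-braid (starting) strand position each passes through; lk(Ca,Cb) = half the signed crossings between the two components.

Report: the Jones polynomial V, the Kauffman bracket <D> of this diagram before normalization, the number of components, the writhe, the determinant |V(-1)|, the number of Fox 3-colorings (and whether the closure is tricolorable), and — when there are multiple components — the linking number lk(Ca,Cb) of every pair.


V(t) = 1
bracket: A^-6, w = -2
1 component, writhe -2, over 10 crossings
det 1, colorings 3 of 3^10 — not tricolorable
observation: w = -2 shifts under R1 moves; the (-A^3)^(2) factor cancels that in V


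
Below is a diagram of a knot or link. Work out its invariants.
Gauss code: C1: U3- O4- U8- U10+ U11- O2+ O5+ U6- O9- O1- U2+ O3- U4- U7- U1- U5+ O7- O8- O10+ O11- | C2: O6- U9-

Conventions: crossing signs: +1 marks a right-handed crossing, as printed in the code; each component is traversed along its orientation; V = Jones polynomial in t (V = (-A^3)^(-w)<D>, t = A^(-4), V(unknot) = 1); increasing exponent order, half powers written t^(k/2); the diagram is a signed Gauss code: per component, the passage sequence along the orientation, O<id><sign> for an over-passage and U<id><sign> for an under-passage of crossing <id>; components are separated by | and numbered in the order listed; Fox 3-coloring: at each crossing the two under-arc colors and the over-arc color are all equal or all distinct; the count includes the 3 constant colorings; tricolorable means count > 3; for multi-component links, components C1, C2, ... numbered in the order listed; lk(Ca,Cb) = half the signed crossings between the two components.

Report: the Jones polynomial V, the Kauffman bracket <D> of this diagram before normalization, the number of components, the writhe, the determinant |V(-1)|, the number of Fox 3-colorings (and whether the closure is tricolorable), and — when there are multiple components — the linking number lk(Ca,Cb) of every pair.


V(t) = t^(-13/2) - t^(-11/2) + t^(-9/2) - 2t^(-7/2) - t^(-3/2)
bracket: A^-9 + 2A^-1 - A^3 + A^7 - A^11, w = -5
2 components, writhe -5, over 11 crossings
lk(C1,C2) = -1
det 6, colorings 9 of 3^11 — tricolorable
observation: |V(-1)| = 6: so tricolorable, since 3 divides 6


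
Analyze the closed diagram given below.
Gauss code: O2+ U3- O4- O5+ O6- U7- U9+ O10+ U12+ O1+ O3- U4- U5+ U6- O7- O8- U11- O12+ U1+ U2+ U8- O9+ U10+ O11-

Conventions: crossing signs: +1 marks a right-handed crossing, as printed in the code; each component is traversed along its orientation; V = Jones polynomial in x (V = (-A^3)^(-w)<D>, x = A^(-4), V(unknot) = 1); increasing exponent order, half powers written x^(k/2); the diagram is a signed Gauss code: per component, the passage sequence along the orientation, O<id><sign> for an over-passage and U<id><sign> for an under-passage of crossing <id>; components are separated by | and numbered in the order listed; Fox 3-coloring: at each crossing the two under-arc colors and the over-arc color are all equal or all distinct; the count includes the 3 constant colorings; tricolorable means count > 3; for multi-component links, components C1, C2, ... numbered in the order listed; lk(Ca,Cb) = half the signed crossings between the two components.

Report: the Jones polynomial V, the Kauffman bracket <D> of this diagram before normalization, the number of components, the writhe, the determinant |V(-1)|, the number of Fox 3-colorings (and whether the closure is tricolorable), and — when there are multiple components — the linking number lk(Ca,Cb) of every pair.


V(x) = x^-4 - 2x^-3 + 3x^-2 - 4x^-1 + 5 - 4x + 3x^2 - 2x^3 + x^4
bracket: A^-16 - 2A^-12 + 3A^-8 - 4A^-4 + 5 - 4A^4 + 3A^8 - 2A^12 + A^16, w = 0
1 component, writhe 0, over 12 crossings
det 25, colorings 3 of 3^12 — not tricolorable
observation: w = 0 (over 12 crossings) is diagram-only; (-A^3)^(0) removes it from V


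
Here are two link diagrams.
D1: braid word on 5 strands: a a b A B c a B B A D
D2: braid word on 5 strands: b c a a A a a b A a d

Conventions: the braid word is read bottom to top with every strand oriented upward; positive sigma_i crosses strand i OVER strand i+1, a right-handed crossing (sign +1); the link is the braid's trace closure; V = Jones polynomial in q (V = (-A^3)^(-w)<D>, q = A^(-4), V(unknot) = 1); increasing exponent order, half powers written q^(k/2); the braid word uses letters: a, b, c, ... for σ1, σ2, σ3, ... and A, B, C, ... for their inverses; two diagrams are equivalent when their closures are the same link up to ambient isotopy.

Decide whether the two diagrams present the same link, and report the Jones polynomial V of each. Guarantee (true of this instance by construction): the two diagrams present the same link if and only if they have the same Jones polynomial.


equivalent: no
D1 (bracket A^-9 + 2A^-1 - A^3 + A^7 - A^11; 11 crossings at w = -1): V = q^(-7/2) - q^(-5/2) + q^(-3/2) - 2q^(-1/2) - q^(3/2)
D2 (bracket -A^-5 + A^-1 - A^3 + 2A^7 + A^15; 11 crossings at w = +7): V = -q^(3/2) - 2q^(7/2) + q^(9/2) - q^(11/2) + q^(13/2)
key observation: comparing 2 Jones polynomials yields 2 groups


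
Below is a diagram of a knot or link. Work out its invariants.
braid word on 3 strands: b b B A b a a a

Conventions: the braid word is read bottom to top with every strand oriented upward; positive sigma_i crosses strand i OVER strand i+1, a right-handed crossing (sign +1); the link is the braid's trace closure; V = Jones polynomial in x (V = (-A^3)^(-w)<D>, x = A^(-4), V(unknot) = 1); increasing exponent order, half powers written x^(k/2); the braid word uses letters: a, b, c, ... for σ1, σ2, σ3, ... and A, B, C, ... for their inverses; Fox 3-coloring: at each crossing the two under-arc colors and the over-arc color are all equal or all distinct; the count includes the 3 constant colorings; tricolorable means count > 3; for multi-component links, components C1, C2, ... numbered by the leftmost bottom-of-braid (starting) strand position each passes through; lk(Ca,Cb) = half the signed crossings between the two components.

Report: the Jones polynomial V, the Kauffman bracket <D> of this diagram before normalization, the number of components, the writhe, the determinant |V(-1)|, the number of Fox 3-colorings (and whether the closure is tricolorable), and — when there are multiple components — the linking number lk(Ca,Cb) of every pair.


Jones polynomial: V(x) = x - x^2 + 2x^3 - x^4 + x^5 - x^6
<D> = -A^-12 + A^-8 - A^-4 + 2 - A^4 + A^8; writhe +4
components 1, writhe +4 (8 crossings)
3-colorings: 3 of 3^8, det 7 — not tricolorable
note: w = +4 (over 8 crossings) is diagram-only; (-A^3)^(-4) removes it from V


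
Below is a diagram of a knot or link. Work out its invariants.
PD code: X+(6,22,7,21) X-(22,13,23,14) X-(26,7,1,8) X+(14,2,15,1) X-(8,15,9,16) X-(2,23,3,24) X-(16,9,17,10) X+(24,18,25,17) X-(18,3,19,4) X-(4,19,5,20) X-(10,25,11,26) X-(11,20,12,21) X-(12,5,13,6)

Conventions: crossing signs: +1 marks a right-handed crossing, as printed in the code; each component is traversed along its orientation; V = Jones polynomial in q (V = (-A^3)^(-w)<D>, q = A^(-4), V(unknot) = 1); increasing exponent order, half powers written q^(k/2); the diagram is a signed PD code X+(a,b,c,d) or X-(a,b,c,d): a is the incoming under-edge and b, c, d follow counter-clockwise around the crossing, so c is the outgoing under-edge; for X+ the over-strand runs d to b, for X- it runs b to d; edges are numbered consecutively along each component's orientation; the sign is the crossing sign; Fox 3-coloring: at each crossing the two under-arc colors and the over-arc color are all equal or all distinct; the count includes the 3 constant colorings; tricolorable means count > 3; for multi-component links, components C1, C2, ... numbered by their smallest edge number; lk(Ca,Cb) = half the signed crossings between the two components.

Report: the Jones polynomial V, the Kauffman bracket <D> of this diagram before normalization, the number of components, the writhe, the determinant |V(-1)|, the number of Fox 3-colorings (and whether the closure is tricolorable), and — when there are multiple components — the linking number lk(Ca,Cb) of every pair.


V = q^-10 - 3q^-9 + 5q^-8 - 7q^-7 + 7q^-6 - 7q^-5 + 6q^-4 - 3q^-3 + 2q^-2
<D> = -2A^-13 + 3A^-9 - 6A^-5 + 7A^-1 - 7A^3 + 7A^7 - 5A^11 + 3A^15 - A^19 (w = -7)
1 component over 13 crossings, w = -7
3 Fox colorings among 3^13, |V(-1)| = 41: not tricolorable
why: |V(-1)| = 41: so not tricolorable, since 3 does not divide 41


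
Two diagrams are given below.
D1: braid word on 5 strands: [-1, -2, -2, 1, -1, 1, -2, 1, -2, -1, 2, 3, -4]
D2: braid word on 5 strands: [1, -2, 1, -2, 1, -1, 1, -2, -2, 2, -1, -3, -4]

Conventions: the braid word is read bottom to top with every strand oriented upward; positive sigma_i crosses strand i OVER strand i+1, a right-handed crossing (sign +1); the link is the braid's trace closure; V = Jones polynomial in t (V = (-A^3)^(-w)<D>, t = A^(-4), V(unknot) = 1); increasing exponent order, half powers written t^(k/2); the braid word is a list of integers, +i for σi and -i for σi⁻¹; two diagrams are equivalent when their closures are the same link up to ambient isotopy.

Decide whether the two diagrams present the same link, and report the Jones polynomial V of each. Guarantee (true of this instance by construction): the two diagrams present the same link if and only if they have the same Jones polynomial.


same link: no
V(D1) = -t^(-13/2) + 2t^(-11/2) - 2t^(-9/2) + 3t^(-7/2) - 4t^(-5/2) + 2t^(-3/2) - 3t^(-1/2) + t^(1/2)  [13 crossings, <D> = -A^-11 + 3A^-7 - 2A^-3 + 4A - 3A^5 + 2A^9 - 2A^13 + A^17, w = -3]
V(D2) = t^(-7/2) - 2t^(-5/2) + t^(-3/2) - 2t^(-1/2) + t^(1/2) - t^(3/2)  (w -3, c 13, <D> = A^-15 - A^-11 + 2A^-7 - A^-3 + 2A - A^5)
note: V(t) takes 2 values over 2 diagrams, fixing the grouping


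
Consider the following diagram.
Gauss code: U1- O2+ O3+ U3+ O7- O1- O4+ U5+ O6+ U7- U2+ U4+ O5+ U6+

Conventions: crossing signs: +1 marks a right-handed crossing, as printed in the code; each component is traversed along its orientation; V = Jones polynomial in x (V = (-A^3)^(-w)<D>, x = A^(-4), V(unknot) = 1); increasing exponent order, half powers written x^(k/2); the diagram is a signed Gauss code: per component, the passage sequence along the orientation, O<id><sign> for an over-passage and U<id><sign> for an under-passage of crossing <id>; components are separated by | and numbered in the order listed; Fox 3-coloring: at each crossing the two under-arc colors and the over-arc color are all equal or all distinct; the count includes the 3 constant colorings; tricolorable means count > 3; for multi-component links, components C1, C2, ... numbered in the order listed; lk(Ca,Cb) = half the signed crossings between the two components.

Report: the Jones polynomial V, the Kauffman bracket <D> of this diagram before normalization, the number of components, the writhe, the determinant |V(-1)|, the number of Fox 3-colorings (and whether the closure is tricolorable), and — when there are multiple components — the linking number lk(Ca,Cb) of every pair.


Jones polynomial: V(x) = x + x^3 - x^4
<D> = A^-7 - A^-3 - A^5; writhe +3
components 1, writhe +3 (7 crossings)
3-colorings: 9 of 3^7, det 3 — tricolorable
note: V spans 3 powers of x: at least 3 crossings in any diagram


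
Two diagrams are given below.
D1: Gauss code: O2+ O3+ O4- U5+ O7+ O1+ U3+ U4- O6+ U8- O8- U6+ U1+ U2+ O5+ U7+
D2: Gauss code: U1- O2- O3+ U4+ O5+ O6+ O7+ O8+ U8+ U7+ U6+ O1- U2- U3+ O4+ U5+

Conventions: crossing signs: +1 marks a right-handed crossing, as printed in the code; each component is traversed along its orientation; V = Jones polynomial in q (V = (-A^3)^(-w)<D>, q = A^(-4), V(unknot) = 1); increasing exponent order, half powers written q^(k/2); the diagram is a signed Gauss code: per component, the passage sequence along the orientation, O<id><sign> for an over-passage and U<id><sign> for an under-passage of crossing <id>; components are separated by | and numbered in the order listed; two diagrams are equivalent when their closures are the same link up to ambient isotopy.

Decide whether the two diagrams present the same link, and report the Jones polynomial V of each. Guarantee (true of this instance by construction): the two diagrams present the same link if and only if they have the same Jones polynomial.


equivalent: no
V(D1) = q + q^3 - q^4  (w +4, c 8, <D> = -A^-4 + 1 + A^8)
V(D2) = 1  [8 crossings, <D> = A^12, w = +4]
key observation: 2 values of V(q) split the 2 diagrams


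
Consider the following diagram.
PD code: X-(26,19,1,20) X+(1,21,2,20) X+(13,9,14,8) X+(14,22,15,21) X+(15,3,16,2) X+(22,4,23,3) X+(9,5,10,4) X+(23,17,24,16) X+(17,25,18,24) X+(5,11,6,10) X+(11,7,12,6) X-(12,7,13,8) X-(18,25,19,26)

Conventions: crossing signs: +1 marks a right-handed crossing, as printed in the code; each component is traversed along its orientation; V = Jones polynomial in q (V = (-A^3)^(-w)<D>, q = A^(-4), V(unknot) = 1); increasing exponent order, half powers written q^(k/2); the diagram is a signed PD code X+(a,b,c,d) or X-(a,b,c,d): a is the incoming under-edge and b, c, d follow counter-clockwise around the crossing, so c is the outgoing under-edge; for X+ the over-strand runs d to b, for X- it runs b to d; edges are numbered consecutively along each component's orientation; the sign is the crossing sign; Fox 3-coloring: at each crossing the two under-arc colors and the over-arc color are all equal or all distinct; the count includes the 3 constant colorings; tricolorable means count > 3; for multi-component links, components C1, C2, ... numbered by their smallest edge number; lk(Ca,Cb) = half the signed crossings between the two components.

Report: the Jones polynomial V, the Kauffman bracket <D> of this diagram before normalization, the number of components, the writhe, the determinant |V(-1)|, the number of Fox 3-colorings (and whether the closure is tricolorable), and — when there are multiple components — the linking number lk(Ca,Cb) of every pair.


Jones polynomial: V(q) = q^2 + 2q^4 - 2q^5 + q^6 - 2q^7 + q^8
<D> = -A^-11 + 2A^-7 - A^-3 + 2A - 2A^5 - A^13; writhe +7
components 1, writhe +7 (13 crossings)
3-colorings: 27 of 3^13, det 9 — tricolorable
note: |V(-1)| = 9: so tricolorable, since 3 divides 9


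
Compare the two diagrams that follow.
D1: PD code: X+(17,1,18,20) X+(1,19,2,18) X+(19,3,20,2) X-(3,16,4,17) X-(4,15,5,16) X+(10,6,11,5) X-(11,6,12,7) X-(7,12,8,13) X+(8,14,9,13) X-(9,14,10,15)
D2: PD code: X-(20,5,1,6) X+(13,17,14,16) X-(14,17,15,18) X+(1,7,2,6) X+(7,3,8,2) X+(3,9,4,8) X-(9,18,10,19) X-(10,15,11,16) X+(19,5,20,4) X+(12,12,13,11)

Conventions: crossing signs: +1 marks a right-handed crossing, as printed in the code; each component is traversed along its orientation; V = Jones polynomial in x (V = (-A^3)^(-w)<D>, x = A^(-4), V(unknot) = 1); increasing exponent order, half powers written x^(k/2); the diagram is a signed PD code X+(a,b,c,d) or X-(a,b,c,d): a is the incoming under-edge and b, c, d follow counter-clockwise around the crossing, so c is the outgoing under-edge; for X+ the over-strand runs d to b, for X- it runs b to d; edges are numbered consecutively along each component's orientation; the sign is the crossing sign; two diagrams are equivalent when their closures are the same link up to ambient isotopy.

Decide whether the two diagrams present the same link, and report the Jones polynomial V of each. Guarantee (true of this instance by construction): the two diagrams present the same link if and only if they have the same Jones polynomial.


equivalent: yes
V(D1) = x + x^3 - x^4  (w 0, c 10, <D> = -A^-16 + A^-12 + A^-4)
V(D2) = x + x^3 - x^4  (w +2, c 10, <D> = -A^-10 + A^-6 + A^2)
why: all 2 diagrams share one V(x), hence one class


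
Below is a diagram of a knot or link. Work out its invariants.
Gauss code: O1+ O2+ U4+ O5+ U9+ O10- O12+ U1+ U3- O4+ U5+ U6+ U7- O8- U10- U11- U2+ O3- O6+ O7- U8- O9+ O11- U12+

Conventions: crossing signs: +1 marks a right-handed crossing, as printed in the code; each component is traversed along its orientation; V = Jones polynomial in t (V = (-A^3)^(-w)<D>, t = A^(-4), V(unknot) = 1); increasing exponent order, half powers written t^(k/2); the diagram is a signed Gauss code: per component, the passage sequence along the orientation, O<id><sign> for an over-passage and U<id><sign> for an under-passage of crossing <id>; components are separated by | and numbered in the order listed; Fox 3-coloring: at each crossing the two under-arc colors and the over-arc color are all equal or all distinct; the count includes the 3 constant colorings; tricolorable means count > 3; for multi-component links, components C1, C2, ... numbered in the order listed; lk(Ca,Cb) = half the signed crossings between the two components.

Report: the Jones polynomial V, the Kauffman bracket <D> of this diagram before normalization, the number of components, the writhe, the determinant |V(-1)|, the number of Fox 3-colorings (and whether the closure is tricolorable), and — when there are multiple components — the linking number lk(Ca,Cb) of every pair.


Jones polynomial: V(t) = -t^-2 + 2t^-1 - 3 + 5t - 4t^2 + 5t^3 - 4t^4 + 2t^5 - t^6
<D> = -A^-18 + 2A^-14 - 4A^-10 + 5A^-6 - 4A^-2 + 5A^2 - 3A^6 + 2A^10 - A^14; writhe +2
components 1, writhe +2 (12 crossings)
3-colorings: 9 of 3^12, det 27 — tricolorable
note: w = +2 (over 12 crossings) is diagram-only; (-A^3)^(-2) removes it from V


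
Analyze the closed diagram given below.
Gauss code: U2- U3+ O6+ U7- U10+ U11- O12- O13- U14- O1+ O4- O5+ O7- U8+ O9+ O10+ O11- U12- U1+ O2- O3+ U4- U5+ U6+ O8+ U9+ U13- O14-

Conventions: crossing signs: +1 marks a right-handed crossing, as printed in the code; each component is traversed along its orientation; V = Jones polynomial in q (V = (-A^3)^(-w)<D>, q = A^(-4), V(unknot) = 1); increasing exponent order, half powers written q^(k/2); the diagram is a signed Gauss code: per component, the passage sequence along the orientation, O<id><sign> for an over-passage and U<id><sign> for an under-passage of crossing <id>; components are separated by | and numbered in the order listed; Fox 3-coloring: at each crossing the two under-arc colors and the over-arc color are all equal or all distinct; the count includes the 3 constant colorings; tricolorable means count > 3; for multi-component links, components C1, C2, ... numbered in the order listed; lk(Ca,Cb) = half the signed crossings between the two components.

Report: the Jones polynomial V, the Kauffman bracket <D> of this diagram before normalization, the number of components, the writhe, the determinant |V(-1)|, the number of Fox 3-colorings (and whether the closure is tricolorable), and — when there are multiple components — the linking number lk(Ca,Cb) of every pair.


V(q) = -q^-3 + q^-2 - q^-1 + 3 - q + q^2 - q^3
bracket: -A^-12 + A^-8 - A^-4 + 3 - A^4 + A^8 - A^12, w = 0
1 component, writhe 0, over 14 crossings
det 9, colorings 27 of 3^14 — tricolorable
observation: V spans 6 powers of q: at least 6 crossings in any diagram


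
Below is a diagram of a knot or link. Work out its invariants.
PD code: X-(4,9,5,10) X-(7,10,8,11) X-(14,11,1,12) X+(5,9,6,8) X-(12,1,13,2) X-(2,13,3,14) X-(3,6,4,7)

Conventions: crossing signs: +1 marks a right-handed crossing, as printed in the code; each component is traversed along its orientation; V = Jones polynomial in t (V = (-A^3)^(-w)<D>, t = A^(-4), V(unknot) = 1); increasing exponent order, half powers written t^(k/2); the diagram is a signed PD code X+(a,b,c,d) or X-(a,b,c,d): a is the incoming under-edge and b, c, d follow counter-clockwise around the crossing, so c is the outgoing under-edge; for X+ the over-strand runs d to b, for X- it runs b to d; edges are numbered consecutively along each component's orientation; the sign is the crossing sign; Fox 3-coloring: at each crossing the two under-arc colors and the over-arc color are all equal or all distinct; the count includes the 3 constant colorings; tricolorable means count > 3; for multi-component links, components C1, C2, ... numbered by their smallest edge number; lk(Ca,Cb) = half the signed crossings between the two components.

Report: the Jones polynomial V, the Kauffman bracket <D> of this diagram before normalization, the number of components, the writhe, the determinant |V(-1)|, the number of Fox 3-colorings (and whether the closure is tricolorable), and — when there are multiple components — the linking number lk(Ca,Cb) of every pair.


Jones polynomial: V(t) = -t^-4 + t^-3 + t^-1
<D> = -A^-11 - A^-3 + A; writhe -5
components 1, writhe -5 (7 crossings)
3-colorings: 9 of 3^7, det 3 — tricolorable
note: the span of V is 3, forcing >= 3 crossings in any diagram


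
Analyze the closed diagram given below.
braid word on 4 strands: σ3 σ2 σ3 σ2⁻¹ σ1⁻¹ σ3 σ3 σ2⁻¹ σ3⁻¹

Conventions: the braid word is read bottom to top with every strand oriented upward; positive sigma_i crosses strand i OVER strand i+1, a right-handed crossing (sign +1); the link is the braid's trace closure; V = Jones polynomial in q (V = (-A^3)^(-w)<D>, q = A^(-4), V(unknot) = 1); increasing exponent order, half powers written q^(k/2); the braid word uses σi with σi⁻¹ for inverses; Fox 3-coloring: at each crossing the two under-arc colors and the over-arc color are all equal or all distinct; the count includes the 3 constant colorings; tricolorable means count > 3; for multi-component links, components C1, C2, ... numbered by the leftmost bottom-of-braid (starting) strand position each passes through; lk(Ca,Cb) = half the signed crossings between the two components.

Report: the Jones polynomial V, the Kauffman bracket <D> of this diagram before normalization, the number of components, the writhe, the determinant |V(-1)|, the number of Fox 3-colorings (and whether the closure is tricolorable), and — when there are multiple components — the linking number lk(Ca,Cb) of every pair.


V = q + q^3 - q^4
<D> = A^-13 - A^-9 - A^-1 (w = +1)
1 component over 9 crossings, w = +1
9 Fox colorings among 3^9, |V(-1)| = 3: tricolorable
why: w = +1 (over 9 crossings) is diagram-only; (-A^3)^(-1) removes it from V


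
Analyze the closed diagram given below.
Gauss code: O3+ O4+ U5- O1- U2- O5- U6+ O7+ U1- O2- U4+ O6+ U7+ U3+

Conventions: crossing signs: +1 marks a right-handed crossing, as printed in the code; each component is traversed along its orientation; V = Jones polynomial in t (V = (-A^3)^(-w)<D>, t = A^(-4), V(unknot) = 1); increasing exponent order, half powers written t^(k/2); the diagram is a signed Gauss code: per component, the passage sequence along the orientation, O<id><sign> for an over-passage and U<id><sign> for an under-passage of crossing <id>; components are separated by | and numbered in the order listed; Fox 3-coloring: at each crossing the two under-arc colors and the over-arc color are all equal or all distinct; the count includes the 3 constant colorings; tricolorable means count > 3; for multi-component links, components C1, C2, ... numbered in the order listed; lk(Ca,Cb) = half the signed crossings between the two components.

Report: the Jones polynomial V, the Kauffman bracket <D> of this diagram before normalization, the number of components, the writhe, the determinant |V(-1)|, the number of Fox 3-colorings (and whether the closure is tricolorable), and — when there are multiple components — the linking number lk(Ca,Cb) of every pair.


V(t) = -t^-3 + 2t^-2 - 2t^-1 + 3 - 2t + 2t^2 - t^3
bracket: A^-9 - 2A^-5 + 2A^-1 - 3A^3 + 2A^7 - 2A^11 + A^15, w = +1
1 component, writhe +1, over 7 crossings
det 13, colorings 3 of 3^7 — not tricolorable
observation: det 13 = |V(-1)|; not divisible by 3, so not tricolorable


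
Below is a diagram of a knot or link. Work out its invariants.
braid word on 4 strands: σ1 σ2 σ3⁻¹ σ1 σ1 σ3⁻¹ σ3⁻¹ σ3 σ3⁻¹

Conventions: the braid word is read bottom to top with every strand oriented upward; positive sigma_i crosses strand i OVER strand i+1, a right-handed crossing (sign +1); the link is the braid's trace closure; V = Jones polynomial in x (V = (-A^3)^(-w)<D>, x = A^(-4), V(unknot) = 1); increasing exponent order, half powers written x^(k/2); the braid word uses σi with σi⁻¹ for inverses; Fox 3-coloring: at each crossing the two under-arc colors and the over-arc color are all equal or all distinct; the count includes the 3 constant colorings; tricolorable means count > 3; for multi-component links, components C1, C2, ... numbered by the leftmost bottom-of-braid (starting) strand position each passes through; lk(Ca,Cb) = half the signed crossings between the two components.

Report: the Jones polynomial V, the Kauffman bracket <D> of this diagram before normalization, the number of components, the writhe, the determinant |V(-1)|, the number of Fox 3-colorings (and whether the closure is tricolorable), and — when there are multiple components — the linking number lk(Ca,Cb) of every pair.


Jones polynomial: V(x) = -x^-3 + x^-2 - x^-1 + 3 - x + x^2 - x^3
<D> = A^-9 - A^-5 + A^-1 - 3A^3 + A^7 - A^11 + A^15; writhe +1
components 1, writhe +1 (9 crossings)
3-colorings: 27 of 3^9, det 9 — tricolorable
note: w = +1 shifts under R1 moves; the (-A^3)^(-1) factor cancels that in V


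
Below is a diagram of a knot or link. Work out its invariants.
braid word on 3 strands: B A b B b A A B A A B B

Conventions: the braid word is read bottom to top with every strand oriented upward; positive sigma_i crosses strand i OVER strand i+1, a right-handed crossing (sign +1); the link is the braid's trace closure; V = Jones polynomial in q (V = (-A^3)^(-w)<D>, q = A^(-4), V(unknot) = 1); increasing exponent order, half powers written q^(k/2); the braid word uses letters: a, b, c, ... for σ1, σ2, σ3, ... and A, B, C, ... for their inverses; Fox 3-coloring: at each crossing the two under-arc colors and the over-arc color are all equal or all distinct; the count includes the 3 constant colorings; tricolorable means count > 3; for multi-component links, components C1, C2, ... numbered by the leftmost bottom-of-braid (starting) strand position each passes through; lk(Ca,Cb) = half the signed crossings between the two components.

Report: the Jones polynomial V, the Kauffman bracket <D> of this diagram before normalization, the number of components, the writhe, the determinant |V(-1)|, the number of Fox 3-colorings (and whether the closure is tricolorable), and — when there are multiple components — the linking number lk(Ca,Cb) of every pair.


V(q) = -q^-8 + q^-5 + q^-3
bracket: A^-12 + A^-4 - A^8, w = -8
1 component, writhe -8, over 12 crossings
det 3, colorings 9 of 3^12 — tricolorable
observation: det 3 = |V(-1)|; divisible by 3, so tricolorable


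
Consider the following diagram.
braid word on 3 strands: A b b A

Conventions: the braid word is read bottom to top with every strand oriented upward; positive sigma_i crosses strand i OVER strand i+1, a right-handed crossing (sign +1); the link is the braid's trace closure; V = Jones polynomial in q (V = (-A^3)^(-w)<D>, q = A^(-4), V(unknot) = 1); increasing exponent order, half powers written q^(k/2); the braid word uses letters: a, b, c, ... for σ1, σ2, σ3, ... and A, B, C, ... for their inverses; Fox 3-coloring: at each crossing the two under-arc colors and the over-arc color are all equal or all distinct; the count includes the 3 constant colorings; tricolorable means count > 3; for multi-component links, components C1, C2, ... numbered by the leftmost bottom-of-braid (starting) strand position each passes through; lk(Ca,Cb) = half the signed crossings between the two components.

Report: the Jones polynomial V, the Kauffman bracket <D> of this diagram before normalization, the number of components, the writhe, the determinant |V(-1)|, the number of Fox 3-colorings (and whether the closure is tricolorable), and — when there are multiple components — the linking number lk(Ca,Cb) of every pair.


V = q^-2 + 2 + q^2
<D> = A^-8 + 2 + A^8 (w = 0)
3 components over 4 crossings, w = 0
lk(C1,C2): -1
lk(C1,C3) = +1
linking number lk(C2,C3) = 0
3 Fox colorings among 3^4, |V(-1)| = 4: not tricolorable
why: the 3 component pairs carry total linking 0


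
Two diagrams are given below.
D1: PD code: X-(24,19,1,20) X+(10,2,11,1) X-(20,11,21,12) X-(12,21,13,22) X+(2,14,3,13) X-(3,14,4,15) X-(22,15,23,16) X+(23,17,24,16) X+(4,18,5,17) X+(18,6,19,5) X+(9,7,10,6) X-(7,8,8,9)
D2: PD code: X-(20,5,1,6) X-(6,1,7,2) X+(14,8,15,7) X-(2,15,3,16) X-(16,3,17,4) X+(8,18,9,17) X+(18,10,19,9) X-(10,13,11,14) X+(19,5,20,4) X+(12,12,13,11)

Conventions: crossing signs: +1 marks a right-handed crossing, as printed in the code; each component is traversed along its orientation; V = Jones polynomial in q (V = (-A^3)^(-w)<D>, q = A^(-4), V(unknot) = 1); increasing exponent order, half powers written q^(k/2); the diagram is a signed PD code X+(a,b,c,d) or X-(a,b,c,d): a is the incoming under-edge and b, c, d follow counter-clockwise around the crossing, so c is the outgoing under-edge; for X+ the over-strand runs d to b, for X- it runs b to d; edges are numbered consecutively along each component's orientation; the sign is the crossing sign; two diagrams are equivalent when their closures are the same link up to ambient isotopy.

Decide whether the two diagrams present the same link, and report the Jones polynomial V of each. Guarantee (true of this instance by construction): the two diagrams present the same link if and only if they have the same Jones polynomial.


same link: yes
V(D1) = -q^-3 + 2q^-2 - 2q^-1 + 3 - 2q + 2q^2 - q^3  [12 crossings, <D> = -A^-12 + 2A^-8 - 2A^-4 + 3 - 2A^4 + 2A^8 - A^12, w = 0]
D2 (bracket -A^-12 + 2A^-8 - 2A^-4 + 3 - 2A^4 + 2A^8 - A^12; 10 crossings at w = 0): V = -q^-3 + 2q^-2 - 2q^-1 + 3 - 2q + 2q^2 - q^3
note: Reidemeister moves carry D1 (12 crossings) to D2 (10)


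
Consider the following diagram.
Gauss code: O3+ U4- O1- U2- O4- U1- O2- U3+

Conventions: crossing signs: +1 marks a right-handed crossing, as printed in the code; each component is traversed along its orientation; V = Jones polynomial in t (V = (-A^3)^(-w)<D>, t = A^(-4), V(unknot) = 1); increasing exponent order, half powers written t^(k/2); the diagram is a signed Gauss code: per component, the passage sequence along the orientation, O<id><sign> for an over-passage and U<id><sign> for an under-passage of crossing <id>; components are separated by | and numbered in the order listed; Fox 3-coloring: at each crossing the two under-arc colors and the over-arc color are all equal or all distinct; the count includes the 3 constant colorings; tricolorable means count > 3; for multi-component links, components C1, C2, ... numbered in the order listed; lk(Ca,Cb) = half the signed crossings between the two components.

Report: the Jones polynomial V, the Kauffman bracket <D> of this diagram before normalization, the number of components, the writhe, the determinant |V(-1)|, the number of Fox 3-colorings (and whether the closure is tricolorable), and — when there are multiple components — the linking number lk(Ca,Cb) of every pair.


V(t) = -t^-4 + t^-3 + t^-1
bracket: A^-2 + A^6 - A^10, w = -2
1 component, writhe -2, over 4 crossings
det 3, colorings 9 of 3^4 — tricolorable
observation: V spans 3 powers of t: at least 3 crossings in any diagram


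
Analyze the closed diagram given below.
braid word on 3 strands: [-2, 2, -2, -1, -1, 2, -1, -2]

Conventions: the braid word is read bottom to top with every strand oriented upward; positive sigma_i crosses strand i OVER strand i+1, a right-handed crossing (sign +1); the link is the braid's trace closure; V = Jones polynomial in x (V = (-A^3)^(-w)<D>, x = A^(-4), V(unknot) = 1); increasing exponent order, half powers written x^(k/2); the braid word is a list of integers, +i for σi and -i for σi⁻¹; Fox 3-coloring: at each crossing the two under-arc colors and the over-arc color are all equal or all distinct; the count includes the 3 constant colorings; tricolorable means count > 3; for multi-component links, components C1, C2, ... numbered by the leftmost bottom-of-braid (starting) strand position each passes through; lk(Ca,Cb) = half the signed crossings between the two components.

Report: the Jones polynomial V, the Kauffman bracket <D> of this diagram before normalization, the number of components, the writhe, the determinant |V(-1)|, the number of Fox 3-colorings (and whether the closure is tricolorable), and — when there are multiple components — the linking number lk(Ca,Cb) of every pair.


V = -x^-6 + x^-5 - x^-4 + 2x^-3 - x^-2 + x^-1
<D> = A^-8 - A^-4 + 2 - A^4 + A^8 - A^12 (w = -4)
1 component over 8 crossings, w = -4
3 Fox colorings among 3^8, |V(-1)| = 7: not tricolorable
why: the word shrinks to σ2⁻¹ σ1⁻¹ σ1⁻¹ σ2 σ1⁻¹ σ2⁻¹ after cancelling


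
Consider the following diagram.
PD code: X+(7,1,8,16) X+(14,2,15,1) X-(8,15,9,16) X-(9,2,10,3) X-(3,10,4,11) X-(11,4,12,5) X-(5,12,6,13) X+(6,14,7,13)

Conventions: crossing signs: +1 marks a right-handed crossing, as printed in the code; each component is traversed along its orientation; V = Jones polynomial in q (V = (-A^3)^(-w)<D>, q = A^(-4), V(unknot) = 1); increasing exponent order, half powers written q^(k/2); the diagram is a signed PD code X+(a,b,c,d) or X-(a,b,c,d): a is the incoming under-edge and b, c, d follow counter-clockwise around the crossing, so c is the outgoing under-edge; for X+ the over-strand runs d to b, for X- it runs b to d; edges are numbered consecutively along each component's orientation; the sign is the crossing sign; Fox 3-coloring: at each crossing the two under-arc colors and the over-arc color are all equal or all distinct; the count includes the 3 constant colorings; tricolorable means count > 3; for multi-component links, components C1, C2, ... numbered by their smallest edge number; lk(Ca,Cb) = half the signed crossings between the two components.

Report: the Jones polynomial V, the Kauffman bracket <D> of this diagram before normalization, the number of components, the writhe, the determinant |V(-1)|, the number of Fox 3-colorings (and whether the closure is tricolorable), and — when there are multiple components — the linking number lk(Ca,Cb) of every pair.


V = -q^-4 + q^-3 + q^-1
<D> = A^-2 + A^6 - A^10 (w = -2)
1 component over 8 crossings, w = -2
9 Fox colorings among 3^8, |V(-1)| = 3: tricolorable
why: w = -2 shifts under R1 moves; the (-A^3)^(2) factor cancels that in V


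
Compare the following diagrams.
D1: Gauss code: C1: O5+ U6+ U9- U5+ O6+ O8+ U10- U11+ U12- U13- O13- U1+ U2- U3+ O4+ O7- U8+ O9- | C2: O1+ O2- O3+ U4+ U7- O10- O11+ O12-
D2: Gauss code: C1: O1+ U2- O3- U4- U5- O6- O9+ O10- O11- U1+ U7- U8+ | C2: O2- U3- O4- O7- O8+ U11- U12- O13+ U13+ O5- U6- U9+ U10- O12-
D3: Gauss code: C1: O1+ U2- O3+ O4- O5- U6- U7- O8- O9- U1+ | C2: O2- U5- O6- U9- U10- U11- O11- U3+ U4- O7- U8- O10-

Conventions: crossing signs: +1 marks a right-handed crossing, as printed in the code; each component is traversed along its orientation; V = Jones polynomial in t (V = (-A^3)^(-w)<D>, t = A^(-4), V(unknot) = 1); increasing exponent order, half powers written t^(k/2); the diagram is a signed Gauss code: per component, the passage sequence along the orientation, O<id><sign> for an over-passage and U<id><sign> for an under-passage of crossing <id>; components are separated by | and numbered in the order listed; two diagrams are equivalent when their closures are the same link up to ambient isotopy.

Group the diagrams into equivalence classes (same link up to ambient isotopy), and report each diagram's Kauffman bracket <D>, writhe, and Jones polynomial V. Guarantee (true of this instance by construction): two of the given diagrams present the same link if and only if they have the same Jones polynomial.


classes: {D1} | {D2, D3}
V(D1) = -t^(-1/2) - t^(1/2)  [13 crossings, <D> = A + A^5, w = +1]
V(D2) = -t^(-17/2) + t^(-15/2) - t^(-13/2) + t^(-11/2) - t^(-9/2) - t^(-5/2)  [13 crossings, <D> = A^-5 + A^3 - A^7 + A^11 - A^15 + A^19, w = -5]
V(D3) = -t^(-17/2) + t^(-15/2) - t^(-13/2) + t^(-11/2) - t^(-9/2) - t^(-5/2)  (w -7, c 11, <D> = A^-11 + A^-3 - A + A^5 - A^9 + A^13)
insight: V(t) takes 2 values over 3 diagrams, fixing the grouping


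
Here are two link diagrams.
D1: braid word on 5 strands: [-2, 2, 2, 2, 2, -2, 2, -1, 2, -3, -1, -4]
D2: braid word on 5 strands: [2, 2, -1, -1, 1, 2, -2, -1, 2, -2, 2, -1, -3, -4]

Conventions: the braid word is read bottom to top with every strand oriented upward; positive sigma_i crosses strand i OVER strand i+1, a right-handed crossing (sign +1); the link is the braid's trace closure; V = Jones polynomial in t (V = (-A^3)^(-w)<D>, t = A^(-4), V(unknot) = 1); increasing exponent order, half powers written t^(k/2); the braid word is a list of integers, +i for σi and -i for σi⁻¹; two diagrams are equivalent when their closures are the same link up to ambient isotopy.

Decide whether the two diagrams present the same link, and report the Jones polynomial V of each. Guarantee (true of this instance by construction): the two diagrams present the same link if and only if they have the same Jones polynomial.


equivalent: no
V(D1) = t^-1 - 1 + 2t - 2t^2 + 2t^3 - 2t^4 + t^5  (w 0, c 12, <D> = A^-20 - 2A^-16 + 2A^-12 - 2A^-8 + 2A^-4 - 1 + A^4)
D2 (bracket -A^-18 + 2A^-14 - 2A^-10 + 3A^-6 - 2A^-2 + 2A^2 - A^6; 14 crossings at w = -2): V = -t^-3 + 2t^-2 - 2t^-1 + 3 - 2t + 2t^2 - t^3
why: 2 values of V(t) split the 2 diagrams
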